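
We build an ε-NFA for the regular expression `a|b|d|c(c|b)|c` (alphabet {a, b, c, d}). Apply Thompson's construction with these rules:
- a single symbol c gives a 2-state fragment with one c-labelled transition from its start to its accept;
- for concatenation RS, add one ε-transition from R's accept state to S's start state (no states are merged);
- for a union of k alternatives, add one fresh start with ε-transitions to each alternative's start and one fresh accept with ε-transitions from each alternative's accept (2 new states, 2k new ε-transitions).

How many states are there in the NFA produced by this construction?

Building bottom-up:
Each of the 7 symbol leaves contributes a 2-state fragment.
  c|b — 6 states
  c(c|b) — 8 states
  a|b|d|c(c|b)|c — 18 states

18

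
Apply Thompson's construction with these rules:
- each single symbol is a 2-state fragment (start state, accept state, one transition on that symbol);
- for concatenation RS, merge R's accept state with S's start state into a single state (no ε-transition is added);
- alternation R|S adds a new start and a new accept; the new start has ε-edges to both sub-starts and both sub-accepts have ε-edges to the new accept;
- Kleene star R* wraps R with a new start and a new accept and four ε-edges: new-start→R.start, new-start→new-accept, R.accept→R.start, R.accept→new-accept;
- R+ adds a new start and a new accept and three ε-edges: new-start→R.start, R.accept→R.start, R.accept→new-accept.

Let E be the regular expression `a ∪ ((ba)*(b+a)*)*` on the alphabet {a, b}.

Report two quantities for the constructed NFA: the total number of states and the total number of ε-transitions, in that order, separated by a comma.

17, 19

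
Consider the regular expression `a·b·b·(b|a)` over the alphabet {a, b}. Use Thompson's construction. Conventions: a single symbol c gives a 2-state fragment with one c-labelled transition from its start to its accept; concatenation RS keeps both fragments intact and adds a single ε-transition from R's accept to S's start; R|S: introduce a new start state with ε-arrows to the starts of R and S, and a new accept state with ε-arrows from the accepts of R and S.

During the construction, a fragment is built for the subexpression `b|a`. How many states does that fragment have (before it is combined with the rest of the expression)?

Fragment for `b|a`:
Each of the 2 symbol leaves contributes a 2-state fragment.
  b|a → 6 states

6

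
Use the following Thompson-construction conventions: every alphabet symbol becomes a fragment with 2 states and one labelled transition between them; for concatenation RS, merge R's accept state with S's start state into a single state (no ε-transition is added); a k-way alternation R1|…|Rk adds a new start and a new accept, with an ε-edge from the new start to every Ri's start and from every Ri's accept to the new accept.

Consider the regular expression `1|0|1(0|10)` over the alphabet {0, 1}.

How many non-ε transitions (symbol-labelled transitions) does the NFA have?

6

Building bottom-up:
Each of the 6 symbol leaves contributes exactly 1 symbol transition.
  10 = 2 symbol transitions
  0|10 = 3 symbol transitions
  1(0|10) = 4 symbol transitions
  1|0|1(0|10) = 6 symbol transitions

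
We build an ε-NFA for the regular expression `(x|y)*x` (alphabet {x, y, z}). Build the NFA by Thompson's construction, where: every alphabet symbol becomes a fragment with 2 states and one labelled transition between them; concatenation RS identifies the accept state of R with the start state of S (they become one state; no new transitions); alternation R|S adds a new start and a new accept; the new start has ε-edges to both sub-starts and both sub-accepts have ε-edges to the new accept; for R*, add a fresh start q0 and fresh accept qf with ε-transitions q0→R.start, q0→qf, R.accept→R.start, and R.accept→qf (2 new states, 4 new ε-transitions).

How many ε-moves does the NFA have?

8

Recursing over subexpressions:
Each of the 3 symbol leaves contributes 0 ε-transitions.
  x|y → 4 ε-transitions
  (x|y)* → 8 ε-transitions
  (x|y)*x → 8 ε-transitions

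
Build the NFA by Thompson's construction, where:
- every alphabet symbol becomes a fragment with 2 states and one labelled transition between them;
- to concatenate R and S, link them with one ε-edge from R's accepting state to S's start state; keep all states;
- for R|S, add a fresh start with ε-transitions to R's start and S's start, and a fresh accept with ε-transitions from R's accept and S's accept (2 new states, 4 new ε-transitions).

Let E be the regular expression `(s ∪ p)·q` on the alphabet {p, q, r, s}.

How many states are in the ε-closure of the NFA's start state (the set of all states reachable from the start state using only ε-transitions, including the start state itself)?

3

Let C(F) = |ε-closure(F.start)| within fragment F, and note whether F accepts ε. Symbol fragments have C = 1 and do not accept ε. Then:
  s ∪ p — C = 1 + 1 + 1 = 3 (the new accept is not ε-reachable since no branch accepts ε)
  (s ∪ p)·q — C equals the left operand's closure size = 3 (its accept is not ε-reachable, so the closure stops there)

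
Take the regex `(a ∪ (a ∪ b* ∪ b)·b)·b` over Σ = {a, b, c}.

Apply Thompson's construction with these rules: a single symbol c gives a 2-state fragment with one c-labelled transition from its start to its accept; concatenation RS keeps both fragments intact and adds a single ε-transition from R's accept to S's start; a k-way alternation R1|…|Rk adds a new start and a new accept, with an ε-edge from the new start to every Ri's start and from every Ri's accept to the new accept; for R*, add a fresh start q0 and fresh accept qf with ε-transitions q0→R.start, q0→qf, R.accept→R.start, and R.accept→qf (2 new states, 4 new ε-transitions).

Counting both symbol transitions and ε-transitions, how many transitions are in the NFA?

Building bottom-up:
Each of the 6 symbol leaves contributes 1 transition (1 symbol, 0 ε).
  b* → 5 transitions (1 symbol, 4 ε)
  a ∪ b* ∪ b → 13 transitions (3 symbol, 10 ε)
  (a ∪ b* ∪ b)·b → 15 transitions (4 symbol, 11 ε)
  a ∪ (a ∪ b* ∪ b)·b → 20 transitions (5 symbol, 15 ε)
  (a ∪ (a ∪ b* ∪ b)·b)·b → 22 transitions (6 symbol, 16 ε)

22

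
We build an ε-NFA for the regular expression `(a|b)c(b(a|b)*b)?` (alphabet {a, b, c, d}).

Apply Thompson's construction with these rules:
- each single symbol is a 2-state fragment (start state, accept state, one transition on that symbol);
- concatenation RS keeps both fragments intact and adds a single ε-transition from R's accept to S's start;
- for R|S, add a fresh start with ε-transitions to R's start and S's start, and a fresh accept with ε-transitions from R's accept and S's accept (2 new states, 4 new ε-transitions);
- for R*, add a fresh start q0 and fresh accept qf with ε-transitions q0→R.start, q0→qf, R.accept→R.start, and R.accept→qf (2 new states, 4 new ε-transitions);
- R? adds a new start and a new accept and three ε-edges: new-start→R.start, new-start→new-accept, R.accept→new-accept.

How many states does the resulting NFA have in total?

Per subexpression:
Each of the 7 symbol leaves contributes a 2-state fragment.
  a|b = 6 states
  a|b = 6 states
  (a|b)* = 8 states
  b(a|b)*b = 12 states
  (b(a|b)*b)? = 14 states
  (a|b)c(b(a|b)*b)? = 22 states

22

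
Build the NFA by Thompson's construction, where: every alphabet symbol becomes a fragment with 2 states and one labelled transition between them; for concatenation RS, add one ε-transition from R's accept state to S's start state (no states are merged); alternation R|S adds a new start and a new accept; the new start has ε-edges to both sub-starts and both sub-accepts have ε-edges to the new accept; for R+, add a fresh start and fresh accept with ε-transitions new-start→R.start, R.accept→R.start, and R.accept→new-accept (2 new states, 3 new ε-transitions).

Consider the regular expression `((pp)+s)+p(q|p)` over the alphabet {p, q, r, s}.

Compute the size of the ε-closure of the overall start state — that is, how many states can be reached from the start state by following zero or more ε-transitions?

3

Work bottom-up. For each fragment F, track |ε-closure(F.start)| and whether F's accept lies in that closure (i.e. whether F accepts ε). A single-symbol fragment has closure size 1 and does not accept ε.
  pp → |closure| equals the left operand's closure size = 1 (its accept is not ε-reachable, so the closure stops there)
  (pp)+ → new start ε-reaches only the body's start; the new accept needs a symbol first: |closure| = 1 + 1 = 2
  (pp)+s → same as the first factor's closure: |closure| = 2
  ((pp)+s)+ → |closure| = 1 + 2 = 3 (the body doesn't accept ε, so the new accept is not reached)
  q|p → new start ε-reaches every alternative's start; none of them accept ε, so the new accept is not reached: |closure| = 1 + 1 + 1 = 3
  ((pp)+s)+p(q|p) → same as the first factor's closure: |closure| = 3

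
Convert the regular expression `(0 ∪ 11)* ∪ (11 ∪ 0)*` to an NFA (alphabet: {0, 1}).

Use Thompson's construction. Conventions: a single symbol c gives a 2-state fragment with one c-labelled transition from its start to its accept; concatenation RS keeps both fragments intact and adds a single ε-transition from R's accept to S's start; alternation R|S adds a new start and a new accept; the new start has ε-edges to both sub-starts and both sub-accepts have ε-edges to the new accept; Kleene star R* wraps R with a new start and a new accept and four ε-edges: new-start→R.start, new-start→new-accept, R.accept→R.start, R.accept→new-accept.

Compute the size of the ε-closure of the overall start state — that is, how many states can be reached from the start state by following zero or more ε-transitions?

Compute the ε-closure size of each fragment's start state recursively; a symbol fragment's start has no outgoing ε-edge, so its closure is just itself (size 1).
  11 — |ε-closure| equals the left operand's closure size = 1 (its accept is not ε-reachable, so the closure stops there)
  0 ∪ 11 — |ε-closure| = 1 + 1 + 1 = 3 (the new accept is not ε-reachable since no branch accepts ε)
  (0 ∪ 11)* — |ε-closure| = 1 (new start) + 3 (body) + 1 (new accept) = 5
  11 — same as the first factor's closure: |ε-closure| = 1
  11 ∪ 0 — new start ε-reaches every alternative's start; none of them accept ε, so the new accept is not reached: |ε-closure| = 1 + 1 + 1 = 3
  (11 ∪ 0)* — |ε-closure| = 1 (new start) + 3 (body) + 1 (new accept) = 5
  (0 ∪ 11)* ∪ (11 ∪ 0)* — new start ε-reaches every alternative's start; at least one alternative accepts ε, so the union's new accept is reached too: |ε-closure| = 1 + 5 + 5 + 1 = 12

12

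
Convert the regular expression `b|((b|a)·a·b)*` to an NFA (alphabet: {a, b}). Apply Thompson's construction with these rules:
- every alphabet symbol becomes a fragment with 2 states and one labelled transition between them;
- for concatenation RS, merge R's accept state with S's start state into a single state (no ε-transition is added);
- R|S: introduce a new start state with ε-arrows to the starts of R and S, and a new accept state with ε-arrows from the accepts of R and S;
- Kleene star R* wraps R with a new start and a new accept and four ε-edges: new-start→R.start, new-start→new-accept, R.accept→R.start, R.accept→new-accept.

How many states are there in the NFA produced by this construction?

Bottom-up over the parse tree:
Each of the 5 symbol leaves contributes a 2-state fragment.
  b|a : 6 states
  (b|a)·a·b : 8 states
  ((b|a)·a·b)* : 10 states
  b|((b|a)·a·b)* : 14 states

14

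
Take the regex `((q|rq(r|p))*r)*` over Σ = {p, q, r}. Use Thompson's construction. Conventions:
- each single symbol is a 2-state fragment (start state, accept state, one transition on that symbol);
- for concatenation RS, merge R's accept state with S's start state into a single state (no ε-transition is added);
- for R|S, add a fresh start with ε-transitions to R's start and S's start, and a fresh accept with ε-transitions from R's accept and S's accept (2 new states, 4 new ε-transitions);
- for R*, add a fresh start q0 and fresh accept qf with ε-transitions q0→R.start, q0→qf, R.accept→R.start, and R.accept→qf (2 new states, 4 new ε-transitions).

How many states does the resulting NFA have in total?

17

Per subexpression:
Each of the 6 symbol leaves contributes a 2-state fragment.
  r|p = 6 states
  rq(r|p) = 8 states
  q|rq(r|p) = 12 states
  (q|rq(r|p))* = 14 states
  (q|rq(r|p))*r = 15 states
  ((q|rq(r|p))*r)* = 17 states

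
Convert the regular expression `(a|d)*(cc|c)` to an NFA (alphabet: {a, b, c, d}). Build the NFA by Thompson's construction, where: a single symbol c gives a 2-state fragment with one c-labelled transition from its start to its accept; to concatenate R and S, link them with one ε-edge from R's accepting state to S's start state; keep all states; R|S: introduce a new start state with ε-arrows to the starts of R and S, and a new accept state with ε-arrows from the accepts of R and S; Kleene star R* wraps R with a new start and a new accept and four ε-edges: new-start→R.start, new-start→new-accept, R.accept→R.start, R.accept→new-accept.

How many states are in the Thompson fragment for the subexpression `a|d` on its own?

6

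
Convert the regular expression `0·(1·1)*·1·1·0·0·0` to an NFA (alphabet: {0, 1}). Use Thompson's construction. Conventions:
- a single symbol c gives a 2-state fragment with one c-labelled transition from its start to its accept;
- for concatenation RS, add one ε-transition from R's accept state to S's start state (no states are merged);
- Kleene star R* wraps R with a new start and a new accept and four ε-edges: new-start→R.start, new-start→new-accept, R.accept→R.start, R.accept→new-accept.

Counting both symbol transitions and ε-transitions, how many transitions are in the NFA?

19

Building bottom-up:
Each of the 8 symbol leaves contributes 1 transition (1 symbol, 0 ε).
  1·1 = 3 transitions (2 symbol, 1 ε)
  (1·1)* = 7 transitions (2 symbol, 5 ε)
  0·(1·1)*·1·1·0·0·0 = 19 transitions (8 symbol, 11 ε)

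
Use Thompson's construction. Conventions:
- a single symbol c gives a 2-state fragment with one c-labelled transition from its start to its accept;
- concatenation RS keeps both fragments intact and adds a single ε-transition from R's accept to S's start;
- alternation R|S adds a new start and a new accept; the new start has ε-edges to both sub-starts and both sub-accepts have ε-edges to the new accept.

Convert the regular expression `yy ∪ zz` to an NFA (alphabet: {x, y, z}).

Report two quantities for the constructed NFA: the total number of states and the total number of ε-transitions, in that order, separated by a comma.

10, 6

Building bottom-up:
Each of the 4 symbol leaves contributes 2 states and 0 ε-transitions.
  yy → 4 states, 1 ε-transition
  zz → 4 states, 1 ε-transition
  yy ∪ zz → 10 states, 6 ε-transitions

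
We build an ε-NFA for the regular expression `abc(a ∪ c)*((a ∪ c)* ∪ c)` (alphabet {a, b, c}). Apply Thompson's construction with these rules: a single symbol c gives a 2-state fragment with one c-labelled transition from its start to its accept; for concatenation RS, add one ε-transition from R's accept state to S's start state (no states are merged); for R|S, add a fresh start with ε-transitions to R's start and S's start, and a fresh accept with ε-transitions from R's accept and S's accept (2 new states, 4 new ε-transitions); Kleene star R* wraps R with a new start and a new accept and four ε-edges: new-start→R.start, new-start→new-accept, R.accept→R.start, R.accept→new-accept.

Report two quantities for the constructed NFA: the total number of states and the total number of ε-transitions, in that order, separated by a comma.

26, 24

Building bottom-up:
Each of the 8 symbol leaves contributes 2 states and 0 ε-transitions.
  a ∪ c = 6 states, 4 ε-transitions
  (a ∪ c)* = 8 states, 8 ε-transitions
  a ∪ c = 6 states, 4 ε-transitions
  (a ∪ c)* = 8 states, 8 ε-transitions
  (a ∪ c)* ∪ c = 12 states, 12 ε-transitions
  abc(a ∪ c)*((a ∪ c)* ∪ c) = 26 states, 24 ε-transitions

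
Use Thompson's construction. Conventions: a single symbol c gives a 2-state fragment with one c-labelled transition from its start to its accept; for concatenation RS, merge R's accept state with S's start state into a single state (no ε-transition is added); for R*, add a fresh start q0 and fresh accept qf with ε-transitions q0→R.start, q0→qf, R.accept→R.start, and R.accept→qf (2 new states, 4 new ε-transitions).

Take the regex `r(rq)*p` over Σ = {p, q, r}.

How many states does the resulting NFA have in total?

7

By structural recursion:
Each of the 4 symbol leaves contributes a 2-state fragment.
  rq = 3 states
  (rq)* = 5 states
  r(rq)*p = 7 states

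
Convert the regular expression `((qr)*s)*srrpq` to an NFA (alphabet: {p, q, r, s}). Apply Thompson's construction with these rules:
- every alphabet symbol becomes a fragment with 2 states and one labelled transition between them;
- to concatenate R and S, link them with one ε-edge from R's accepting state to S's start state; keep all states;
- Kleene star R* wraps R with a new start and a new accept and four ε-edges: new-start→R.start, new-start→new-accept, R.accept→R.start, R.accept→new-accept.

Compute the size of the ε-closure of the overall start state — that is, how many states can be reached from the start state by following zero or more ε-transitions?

7

Compute the ε-closure size of each fragment's start state recursively; a symbol fragment's start has no outgoing ε-edge, so its closure is just itself (size 1).
  qr : same as the first factor's closure: |closure| = 1
  (qr)* : |closure| = 1 (new start) + 1 (body) + 1 (new accept) = 3
  (qr)*s : the left operand accepts ε, so the closure extends into the next operand (via the concat ε-link); |closure| = 3 + 1 = 4
  ((qr)*s)* : new start has ε-edges to the inner start and to the new accept, so |closure| = 2 + 4 = 6
  ((qr)*s)*srrpq : |closure| = 6 + 1 = 7 (closure spills across the concat boundary because the left factor accepts ε)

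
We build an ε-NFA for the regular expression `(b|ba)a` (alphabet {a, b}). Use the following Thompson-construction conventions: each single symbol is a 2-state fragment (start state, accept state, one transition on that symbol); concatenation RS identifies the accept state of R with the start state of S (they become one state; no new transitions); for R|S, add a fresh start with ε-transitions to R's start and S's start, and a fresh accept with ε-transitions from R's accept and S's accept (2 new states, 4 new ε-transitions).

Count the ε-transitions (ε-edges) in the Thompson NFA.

4

Per subexpression:
Each of the 4 symbol leaves contributes 0 ε-transitions.
  ba = 0 ε-transitions
  b|ba = 4 ε-transitions
  (b|ba)a = 4 ε-transitions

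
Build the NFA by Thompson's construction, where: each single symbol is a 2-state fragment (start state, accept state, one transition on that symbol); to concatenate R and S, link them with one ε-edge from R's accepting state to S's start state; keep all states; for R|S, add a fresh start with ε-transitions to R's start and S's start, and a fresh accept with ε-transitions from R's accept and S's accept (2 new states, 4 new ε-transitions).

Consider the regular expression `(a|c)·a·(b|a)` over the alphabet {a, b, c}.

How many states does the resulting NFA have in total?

14

Per subexpression:
Each of the 5 symbol leaves contributes a 2-state fragment.
  a|c → 6 states
  b|a → 6 states
  (a|c)·a·(b|a) → 14 states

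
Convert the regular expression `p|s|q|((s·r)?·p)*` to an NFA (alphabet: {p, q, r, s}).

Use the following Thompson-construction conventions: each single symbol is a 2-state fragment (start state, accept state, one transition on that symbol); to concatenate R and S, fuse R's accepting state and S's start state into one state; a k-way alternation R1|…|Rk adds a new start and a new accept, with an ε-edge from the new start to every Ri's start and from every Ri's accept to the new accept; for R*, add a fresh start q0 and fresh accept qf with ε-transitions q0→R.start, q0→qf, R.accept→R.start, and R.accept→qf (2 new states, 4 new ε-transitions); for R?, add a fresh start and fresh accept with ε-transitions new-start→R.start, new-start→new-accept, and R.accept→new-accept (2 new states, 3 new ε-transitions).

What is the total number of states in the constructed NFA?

16

Bottom-up over the parse tree:
Each of the 6 symbol leaves contributes a 2-state fragment.
  s·r = 3 states
  (s·r)? = 5 states
  (s·r)?·p = 6 states
  ((s·r)?·p)* = 8 states
  p|s|q|((s·r)?·p)* = 16 states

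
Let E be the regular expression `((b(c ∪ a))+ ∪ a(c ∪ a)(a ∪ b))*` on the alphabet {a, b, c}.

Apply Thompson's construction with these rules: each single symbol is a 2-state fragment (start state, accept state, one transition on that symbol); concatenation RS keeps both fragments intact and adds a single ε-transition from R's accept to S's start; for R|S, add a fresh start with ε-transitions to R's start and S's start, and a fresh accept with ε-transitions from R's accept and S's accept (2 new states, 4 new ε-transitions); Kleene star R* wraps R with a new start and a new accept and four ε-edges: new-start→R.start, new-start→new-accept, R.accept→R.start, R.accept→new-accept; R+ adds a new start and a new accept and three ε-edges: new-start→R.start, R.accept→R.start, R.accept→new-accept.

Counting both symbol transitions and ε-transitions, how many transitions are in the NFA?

Building bottom-up:
Each of the 8 symbol leaves contributes 1 transition (1 symbol, 0 ε).
  c ∪ a = 6 transitions (2 symbol, 4 ε)
  b(c ∪ a) = 8 transitions (3 symbol, 5 ε)
  (b(c ∪ a))+ = 11 transitions (3 symbol, 8 ε)
  c ∪ a = 6 transitions (2 symbol, 4 ε)
  a ∪ b = 6 transitions (2 symbol, 4 ε)
  a(c ∪ a)(a ∪ b) = 15 transitions (5 symbol, 10 ε)
  (b(c ∪ a))+ ∪ a(c ∪ a)(a ∪ b) = 30 transitions (8 symbol, 22 ε)
  ((b(c ∪ a))+ ∪ a(c ∪ a)(a ∪ b))* = 34 transitions (8 symbol, 26 ε)

34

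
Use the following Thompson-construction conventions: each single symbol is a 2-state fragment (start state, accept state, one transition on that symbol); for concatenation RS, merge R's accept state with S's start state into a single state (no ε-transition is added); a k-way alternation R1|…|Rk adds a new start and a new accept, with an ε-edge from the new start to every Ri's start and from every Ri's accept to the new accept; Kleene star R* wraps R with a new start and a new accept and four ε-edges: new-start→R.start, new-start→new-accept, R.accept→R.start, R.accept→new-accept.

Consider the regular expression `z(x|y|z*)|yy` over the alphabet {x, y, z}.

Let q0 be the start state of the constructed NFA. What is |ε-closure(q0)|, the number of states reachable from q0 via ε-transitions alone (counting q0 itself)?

3

Let C(F) = |ε-closure(F.start)| within fragment F, and note whether F accepts ε. Symbol fragments have C = 1 and do not accept ε. Then:
  z* → the star's fresh start ε-reaches both the body's start and the fresh accept: C = 2 + 1 = 3
  x|y|z* → C = 1 (new start) + (1 + 1 + 3) + 1 (new accept, since some branch ε-reaches its own accept) = 7
  z(x|y|z*) → C equals the left operand's closure size = 1 (its accept is not ε-reachable, so the closure stops there)
  yy → C equals the left operand's closure size = 1 (its accept is not ε-reachable, so the closure stops there)
  z(x|y|z*)|yy → new start ε-reaches every alternative's start; none of them accept ε, so the new accept is not reached: C = 1 + 1 + 1 = 3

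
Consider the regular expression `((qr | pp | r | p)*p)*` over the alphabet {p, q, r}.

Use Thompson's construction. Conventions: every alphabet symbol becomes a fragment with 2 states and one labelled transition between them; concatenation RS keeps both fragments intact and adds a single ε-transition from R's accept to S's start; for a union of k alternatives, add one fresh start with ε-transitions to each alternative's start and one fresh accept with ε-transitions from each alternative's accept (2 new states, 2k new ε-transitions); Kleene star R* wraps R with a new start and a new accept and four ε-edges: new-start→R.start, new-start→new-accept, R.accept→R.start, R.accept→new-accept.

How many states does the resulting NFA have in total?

Building bottom-up:
Each of the 7 symbol leaves contributes a 2-state fragment.
  qr → 4 states
  pp → 4 states
  qr | pp | r | p → 14 states
  (qr | pp | r | p)* → 16 states
  (qr | pp | r | p)*p → 18 states
  ((qr | pp | r | p)*p)* → 20 states

20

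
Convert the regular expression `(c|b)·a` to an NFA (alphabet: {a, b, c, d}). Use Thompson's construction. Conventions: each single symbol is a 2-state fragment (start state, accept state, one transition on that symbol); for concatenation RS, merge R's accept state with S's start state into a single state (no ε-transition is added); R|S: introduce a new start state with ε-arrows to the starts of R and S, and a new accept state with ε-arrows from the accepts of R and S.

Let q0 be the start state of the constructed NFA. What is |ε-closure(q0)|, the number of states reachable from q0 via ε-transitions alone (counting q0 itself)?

Compute the ε-closure size of each fragment's start state recursively; a symbol fragment's start has no outgoing ε-edge, so its closure is just itself (size 1).
  c|b → |closure| = 1 + 1 + 1 = 3 (the new accept is not ε-reachable since no branch accepts ε)
  (c|b)·a → |closure| equals the left operand's closure size = 3 (its accept is not ε-reachable, so the closure stops there)

3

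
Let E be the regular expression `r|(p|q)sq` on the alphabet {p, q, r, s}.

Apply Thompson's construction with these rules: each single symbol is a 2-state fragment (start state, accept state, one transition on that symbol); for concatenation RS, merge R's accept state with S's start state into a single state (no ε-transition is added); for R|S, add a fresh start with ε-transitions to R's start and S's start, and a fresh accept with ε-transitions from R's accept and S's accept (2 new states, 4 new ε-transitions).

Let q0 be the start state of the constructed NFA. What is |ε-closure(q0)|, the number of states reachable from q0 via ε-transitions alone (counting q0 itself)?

5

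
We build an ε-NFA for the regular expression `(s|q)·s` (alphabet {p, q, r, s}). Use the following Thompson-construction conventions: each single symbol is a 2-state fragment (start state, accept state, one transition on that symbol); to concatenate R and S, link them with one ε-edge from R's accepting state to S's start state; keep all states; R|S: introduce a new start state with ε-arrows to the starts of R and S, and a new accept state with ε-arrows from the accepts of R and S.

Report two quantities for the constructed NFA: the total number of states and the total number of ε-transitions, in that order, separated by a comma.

Building bottom-up:
Each of the 3 symbol leaves contributes 2 states and 0 ε-transitions.
  s|q — 6 states, 4 ε-transitions
  (s|q)·s — 8 states, 5 ε-transitions

8, 5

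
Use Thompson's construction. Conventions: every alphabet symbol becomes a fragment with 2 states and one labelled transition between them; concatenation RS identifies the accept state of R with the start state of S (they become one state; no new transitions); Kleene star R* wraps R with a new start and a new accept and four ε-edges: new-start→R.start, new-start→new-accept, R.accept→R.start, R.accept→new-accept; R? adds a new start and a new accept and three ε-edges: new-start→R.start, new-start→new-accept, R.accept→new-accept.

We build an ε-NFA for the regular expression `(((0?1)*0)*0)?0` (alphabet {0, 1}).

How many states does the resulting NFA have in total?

Per subexpression:
Each of the 5 symbol leaves contributes a 2-state fragment.
  0? — 4 states
  0?1 — 5 states
  (0?1)* — 7 states
  (0?1)*0 — 8 states
  ((0?1)*0)* — 10 states
  ((0?1)*0)*0 — 11 states
  (((0?1)*0)*0)? — 13 states
  (((0?1)*0)*0)?0 — 14 states

14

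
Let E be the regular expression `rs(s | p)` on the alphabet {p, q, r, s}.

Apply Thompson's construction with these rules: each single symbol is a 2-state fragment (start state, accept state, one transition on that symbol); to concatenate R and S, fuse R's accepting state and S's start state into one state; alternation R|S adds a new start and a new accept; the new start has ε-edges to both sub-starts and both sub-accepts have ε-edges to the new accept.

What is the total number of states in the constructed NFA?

Building bottom-up:
Each of the 4 symbol leaves contributes a 2-state fragment.
  s | p — 6 states
  rs(s | p) — 8 states

8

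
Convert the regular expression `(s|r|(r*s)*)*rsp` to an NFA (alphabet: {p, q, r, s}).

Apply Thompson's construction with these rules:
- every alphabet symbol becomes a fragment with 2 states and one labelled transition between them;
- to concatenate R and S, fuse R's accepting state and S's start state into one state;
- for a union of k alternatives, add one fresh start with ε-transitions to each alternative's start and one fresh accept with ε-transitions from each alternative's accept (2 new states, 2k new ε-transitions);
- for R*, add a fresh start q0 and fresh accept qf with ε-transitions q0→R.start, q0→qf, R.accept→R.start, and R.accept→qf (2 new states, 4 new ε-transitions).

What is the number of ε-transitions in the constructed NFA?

18

By structural recursion:
Each of the 7 symbol leaves contributes 0 ε-transitions.
  r* = 4 ε-transitions
  r*s = 4 ε-transitions
  (r*s)* = 8 ε-transitions
  s|r|(r*s)* = 14 ε-transitions
  (s|r|(r*s)*)* = 18 ε-transitions
  (s|r|(r*s)*)*rsp = 18 ε-transitions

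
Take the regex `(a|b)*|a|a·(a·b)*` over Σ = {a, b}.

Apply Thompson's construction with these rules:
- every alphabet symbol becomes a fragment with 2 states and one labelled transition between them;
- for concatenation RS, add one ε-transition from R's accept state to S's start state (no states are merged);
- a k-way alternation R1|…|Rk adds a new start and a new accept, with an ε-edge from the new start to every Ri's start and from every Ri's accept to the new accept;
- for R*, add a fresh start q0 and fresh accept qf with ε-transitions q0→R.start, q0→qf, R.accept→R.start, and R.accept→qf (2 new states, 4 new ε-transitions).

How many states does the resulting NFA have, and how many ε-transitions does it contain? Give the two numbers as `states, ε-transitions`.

20, 20

Building bottom-up:
Each of the 6 symbol leaves contributes 2 states and 0 ε-transitions.
  a|b : 6 states, 4 ε-transitions
  (a|b)* : 8 states, 8 ε-transitions
  a·b : 4 states, 1 ε-transition
  (a·b)* : 6 states, 5 ε-transitions
  a·(a·b)* : 8 states, 6 ε-transitions
  (a|b)*|a|a·(a·b)* : 20 states, 20 ε-transitions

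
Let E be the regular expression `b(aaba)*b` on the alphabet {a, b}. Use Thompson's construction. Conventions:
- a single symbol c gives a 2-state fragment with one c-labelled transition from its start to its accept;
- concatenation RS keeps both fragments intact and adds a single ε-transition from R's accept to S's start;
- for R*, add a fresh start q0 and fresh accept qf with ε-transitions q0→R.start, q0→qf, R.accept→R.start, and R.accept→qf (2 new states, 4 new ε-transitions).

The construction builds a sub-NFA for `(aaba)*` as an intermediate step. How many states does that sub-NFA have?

Fragment for `(aaba)*`:
Each of the 4 symbol leaves contributes a 2-state fragment.
  aaba = 8 states
  (aaba)* = 10 states

10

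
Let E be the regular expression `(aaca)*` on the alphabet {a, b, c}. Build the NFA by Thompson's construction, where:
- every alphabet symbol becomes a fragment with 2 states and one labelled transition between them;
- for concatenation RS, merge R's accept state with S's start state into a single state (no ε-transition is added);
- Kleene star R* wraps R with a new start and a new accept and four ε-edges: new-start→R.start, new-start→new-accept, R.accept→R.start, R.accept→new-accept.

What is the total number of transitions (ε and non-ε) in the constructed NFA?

By structural recursion:
Each of the 4 symbol leaves contributes 1 transition (1 symbol, 0 ε).
  aaca → 4 transitions (4 symbol, 0 ε)
  (aaca)* → 8 transitions (4 symbol, 4 ε)

8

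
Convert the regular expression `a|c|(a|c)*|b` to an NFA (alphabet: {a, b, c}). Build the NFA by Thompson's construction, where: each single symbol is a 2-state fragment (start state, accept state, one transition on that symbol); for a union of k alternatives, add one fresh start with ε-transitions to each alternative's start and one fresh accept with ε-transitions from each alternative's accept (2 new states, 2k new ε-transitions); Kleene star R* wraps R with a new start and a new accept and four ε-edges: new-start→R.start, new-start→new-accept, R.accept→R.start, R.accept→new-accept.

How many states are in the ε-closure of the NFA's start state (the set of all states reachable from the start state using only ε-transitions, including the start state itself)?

Work bottom-up. For each fragment F, track |ε-closure(F.start)| and whether F's accept lies in that closure (i.e. whether F accepts ε). A single-symbol fragment has closure size 1 and does not accept ε.
  a|c → new start ε-reaches every alternative's start; none of them accept ε, so the new accept is not reached: C = 1 + 1 + 1 = 3
  (a|c)* → the star's fresh start ε-reaches both the body's start and the fresh accept: C = 2 + 3 = 5
  a|c|(a|c)*|b → C = 1 (new start) + (1 + 1 + 5 + 1) + 1 (new accept, since some branch ε-reaches its own accept) = 10

10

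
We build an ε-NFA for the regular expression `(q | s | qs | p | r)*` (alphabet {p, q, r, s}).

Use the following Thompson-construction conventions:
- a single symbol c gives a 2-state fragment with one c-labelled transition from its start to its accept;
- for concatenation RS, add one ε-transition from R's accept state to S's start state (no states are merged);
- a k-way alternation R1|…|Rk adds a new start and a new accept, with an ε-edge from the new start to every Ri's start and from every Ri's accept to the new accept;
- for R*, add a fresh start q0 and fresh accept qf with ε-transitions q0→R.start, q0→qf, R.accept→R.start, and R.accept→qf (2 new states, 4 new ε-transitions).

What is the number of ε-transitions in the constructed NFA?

15

By structural recursion:
Each of the 6 symbol leaves contributes 0 ε-transitions.
  qs → 1 ε-transition
  q | s | qs | p | r → 11 ε-transitions
  (q | s | qs | p | r)* → 15 ε-transitions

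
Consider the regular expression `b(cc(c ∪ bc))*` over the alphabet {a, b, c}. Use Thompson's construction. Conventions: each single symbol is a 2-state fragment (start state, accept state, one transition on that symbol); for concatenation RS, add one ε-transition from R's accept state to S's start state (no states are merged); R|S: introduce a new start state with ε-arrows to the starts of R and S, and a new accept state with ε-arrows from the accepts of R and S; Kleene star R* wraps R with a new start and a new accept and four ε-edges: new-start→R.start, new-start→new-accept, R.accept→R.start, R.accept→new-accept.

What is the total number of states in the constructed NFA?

16

By structural recursion:
Each of the 6 symbol leaves contributes a 2-state fragment.
  bc — 4 states
  c ∪ bc — 8 states
  cc(c ∪ bc) — 12 states
  (cc(c ∪ bc))* — 14 states
  b(cc(c ∪ bc))* — 16 states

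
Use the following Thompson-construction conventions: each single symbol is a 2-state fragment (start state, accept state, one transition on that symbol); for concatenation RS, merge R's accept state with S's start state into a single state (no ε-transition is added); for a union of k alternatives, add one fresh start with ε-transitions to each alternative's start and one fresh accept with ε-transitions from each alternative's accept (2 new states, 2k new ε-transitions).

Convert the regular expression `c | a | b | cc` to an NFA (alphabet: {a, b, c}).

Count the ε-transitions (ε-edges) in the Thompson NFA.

8

Recursing over subexpressions:
Each of the 5 symbol leaves contributes 0 ε-transitions.
  cc — 0 ε-transitions
  c | a | b | cc — 8 ε-transitions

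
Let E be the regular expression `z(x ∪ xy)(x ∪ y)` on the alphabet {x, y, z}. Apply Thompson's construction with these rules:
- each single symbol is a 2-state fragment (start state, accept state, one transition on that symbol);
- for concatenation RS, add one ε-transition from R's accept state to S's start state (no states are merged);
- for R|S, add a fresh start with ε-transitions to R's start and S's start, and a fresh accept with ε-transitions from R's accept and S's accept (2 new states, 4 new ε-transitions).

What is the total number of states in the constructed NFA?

Per subexpression:
Each of the 6 symbol leaves contributes a 2-state fragment.
  xy : 4 states
  x ∪ xy : 8 states
  x ∪ y : 6 states
  z(x ∪ xy)(x ∪ y) : 16 states

16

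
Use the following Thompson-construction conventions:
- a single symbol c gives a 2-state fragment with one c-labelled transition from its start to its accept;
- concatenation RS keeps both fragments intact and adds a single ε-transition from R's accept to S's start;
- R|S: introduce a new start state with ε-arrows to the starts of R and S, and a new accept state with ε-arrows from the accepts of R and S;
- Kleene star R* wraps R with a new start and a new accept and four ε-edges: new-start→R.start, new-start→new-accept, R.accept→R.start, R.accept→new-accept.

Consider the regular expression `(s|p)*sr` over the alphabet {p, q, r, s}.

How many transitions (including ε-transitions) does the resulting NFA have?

14

Bottom-up over the parse tree:
Each of the 4 symbol leaves contributes 1 transition (1 symbol, 0 ε).
  s|p — 6 transitions (2 symbol, 4 ε)
  (s|p)* — 10 transitions (2 symbol, 8 ε)
  (s|p)*sr — 14 transitions (4 symbol, 10 ε)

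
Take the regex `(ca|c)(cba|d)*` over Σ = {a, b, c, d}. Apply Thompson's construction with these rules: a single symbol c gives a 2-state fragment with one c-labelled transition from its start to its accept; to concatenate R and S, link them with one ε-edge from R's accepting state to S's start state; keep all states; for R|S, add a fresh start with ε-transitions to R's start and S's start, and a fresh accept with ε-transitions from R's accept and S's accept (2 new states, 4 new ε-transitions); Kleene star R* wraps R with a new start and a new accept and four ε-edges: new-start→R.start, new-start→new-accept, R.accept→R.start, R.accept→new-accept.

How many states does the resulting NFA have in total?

20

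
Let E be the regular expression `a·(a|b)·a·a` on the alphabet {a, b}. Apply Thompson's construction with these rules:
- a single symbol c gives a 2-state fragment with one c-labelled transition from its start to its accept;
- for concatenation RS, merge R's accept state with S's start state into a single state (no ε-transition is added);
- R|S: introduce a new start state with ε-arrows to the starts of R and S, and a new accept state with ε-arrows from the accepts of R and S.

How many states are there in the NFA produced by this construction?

Building bottom-up:
Each of the 5 symbol leaves contributes a 2-state fragment.
  a|b — 6 states
  a·(a|b)·a·a — 9 states

9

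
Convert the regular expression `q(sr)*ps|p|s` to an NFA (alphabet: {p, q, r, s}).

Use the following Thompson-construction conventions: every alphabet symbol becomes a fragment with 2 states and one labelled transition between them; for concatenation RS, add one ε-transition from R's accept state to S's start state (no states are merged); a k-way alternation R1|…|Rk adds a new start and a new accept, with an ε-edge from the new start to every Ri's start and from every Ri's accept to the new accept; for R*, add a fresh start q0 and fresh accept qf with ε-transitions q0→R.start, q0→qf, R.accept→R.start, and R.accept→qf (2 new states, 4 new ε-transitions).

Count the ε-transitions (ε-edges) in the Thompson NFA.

14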